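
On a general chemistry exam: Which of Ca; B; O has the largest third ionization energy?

O

The third ionization energy removes an electron from the +2 ion. For each element: Ca²⁺ is the bare [Ar] core; B²⁺ still has 1 valence electron; O²⁺ still has 4 valence electrons.
Usually core removal costs more than valence removal, but here the competition is close: a tightly held n=2 valence electron can cost more to remove than an n=3 core electron, so the actual values have to decide it.
Valence configurations: B²⁺ [He]2s¹, O²⁺ [He]2s²2p².
The numbers (kJ/mol): Ca 4912, B 3660, O 5300.
Putting it together, IE_3: B < Ca < O.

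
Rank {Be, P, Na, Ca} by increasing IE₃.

P, Ca, Na, Be

IE_3 is the cost of taking one more electron from the +2 cation: Be²⁺ is the bare [He] core; P²⁺ still has 3 valence electrons; Na²⁺ is already 1 electron into the core; Ca²⁺ is the bare [Ar] core.
Pulling an electron out of a noble-gas core costs far more than removing a remaining valence electron, so Ca, Na and Be sit at the high end of IE_3.
Approximate IE_3 values (kJ/mol): Be 14849, P 2914, Na 6910, Ca 4912.
Putting it together, IE_3: P < Ca < Na < Be.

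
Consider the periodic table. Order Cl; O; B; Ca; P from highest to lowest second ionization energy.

O, B, Cl, P, Ca

The second ionization energy removes an electron from the +1 ion. For each element: Cl⁺ still has 6 valence electrons; O⁺ still has 5 valence electrons; B⁺ still has 2 valence electrons; Ca⁺ still has 1 valence electron; P⁺ still has 4 valence electrons.
All are still removing valence electrons, so compare the +1 ions as you would atoms: IE_2 generally rises across a period (higher Z_eff) and falls down a group (larger shell), subject to the usual subshell exceptions.
Valence configurations: Cl⁺ [Ne]3s²3p⁴, O⁺ [He]2s²2p³, B⁺ [He]2s², Ca⁺ [Ar]4s¹, P⁺ [Ne]3s²3p².
Approximate IE_2 values (kJ/mol): Cl 2298, O 3388, B 2427, Ca 1145, P 1907.
Overall IE_2 order: Ca < P < Cl < B < O.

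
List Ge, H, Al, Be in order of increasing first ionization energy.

Removing the outermost electron gets harder across a period and easier down a group.
A diagonal step moves right (one effect) and down (the opposite effect) at once.
Ge > Al: period and group pull opposite ways; the across-period shift dominates (762 vs 578 kJ/mol).
Be > Ge: period and group pull opposite ways; the down-group shift dominates (900 vs 762 kJ/mol).
H > Be: the two effects oppose for this pair; the down-group effect wins (1312 vs 900 kJ/mol).
Approximate values (kJ/mol): H 1312, Be 900, Al 578, Ge 762.
So from lowest to highest: Al < Ge < Be < H.

Al < Ge < Be < H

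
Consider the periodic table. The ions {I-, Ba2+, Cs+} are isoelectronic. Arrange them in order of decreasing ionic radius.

I- > Cs+ > Ba2+

All of these have 54 electrons, so size is governed by nuclear charge alone: the more protons, the stronger the pull on the same electron cloud, and the smaller the ion.
Nuclear charges: Ba2+ (Z=56), Cs+ (Z=55), I- (Z=53).
Largest to smallest: I- > Cs+ > Ba2+.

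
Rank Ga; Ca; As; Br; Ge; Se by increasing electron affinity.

Ca < Ga < As < Ge < Se < Br

Ca is in period 4, group 2; Ga is in period 4, group 13; Ge is in period 4, group 14; As is in period 4, group 15; Se is in period 4, group 16; Br is in period 4, group 17.
Electron affinity generally becomes more exothermic across a period toward the halogens and less exothermic down a group.
All lie in period 4; the across-period trend (electron affinity increases left to right) applies, with the exception below.
Note the exception: Ge has a higher electron affinity than As, contrary to the simple trend — adding an electron to As's half-filled 4p³ is unfavourable, so Ge (4p²) has the more exothermic EA.
Tabulated electron affinity (kJ/mol): Ca 2, Ga 29, Ge 119, As 78, Se 195, Br 325.
So from lowest to highest: Ca < Ga < As < Ge < Se < Br.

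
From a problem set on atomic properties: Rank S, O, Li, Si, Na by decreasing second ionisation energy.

Li > Na > O > S > Si

The second ionization energy removes an electron from the +1 ion. For each element: S⁺ still has 5 valence electrons; O⁺ still has 5 valence electrons; Li⁺ is the bare [He] core; Si⁺ still has 3 valence electrons; Na⁺ is the bare [Ne] core.
Core electrons are held far more tightly than valence electrons, so Na and Li top the IE_2 order.
Valence configurations: S⁺ [Ne]3s²3p³, O⁺ [He]2s²2p³, Si⁺ [Ne]3s²3p¹.
Tabulated IE_2 (kJ/mol): S 2252, O 3388, Li 7298, Si 1577, Na 4562.
Putting it together, IE_2: Si < S < O < Na < Li.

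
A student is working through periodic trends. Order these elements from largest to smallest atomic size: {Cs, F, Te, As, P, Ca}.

Cs > Ca > Te > As > P > F

F is in period 2, group 17; P is in period 3, group 15; Ca is in period 4, group 2; As is in period 4, group 15; Te is in period 5, group 16; Cs is in period 6, group 1.
Atomic radius shrinks across a period as nuclear charge pulls the same shell inward, and grows down a group as new shells are added.
These span different periods and groups, so the two trends combine.
P > F: relative to F, both the across-period and down-group shifts push P's atomic radius up.
As > P: they share group 15; the group trend gives As the larger value.
Te > As: the two effects oppose for this pair; the down-group effect wins (136 vs 121 pm).
Ca > Te: period and group pull opposite ways; the across-period shift dominates (171 vs 136 pm).
Cs > Ca: relative to Ca, both the across-period and down-group shifts push Cs's atomic radius up.
For reference (pm): F 64, P 111, Ca 171, As 121, Te 136, Cs 232.
So from largest to smallest: Cs > Ca > Te > As > P > F.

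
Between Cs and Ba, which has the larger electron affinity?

Cs

Cs is in period 6, group 1; Ba is in period 6, group 2.
Electron affinity generally becomes more exothermic across a period toward the halogens and less exothermic down a group.
All lie in period 6; the across-period trend (electron affinity increases left to right) applies, with the exception below.
Note the exception: Cs has a higher electron affinity than Ba, contrary to the simple trend — adding an electron to Ba (ns²) has to open a new, higher-energy np subshell, which is unfavourable.
Approximate values (kJ/mol): Cs 46, Ba 14.
So Cs has the larger electron affinity (Cs > Ba).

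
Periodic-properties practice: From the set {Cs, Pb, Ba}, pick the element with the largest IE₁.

Pb

Cs is in period 6, group 1; Ba is in period 6, group 2; Pb is in period 6, group 14.
First ionization energy rises across a period (greater Z_eff holds electrons more tightly) and falls down a group (valence electrons are farther from the nucleus).
All lie in period 6, so first ionization energy increases left to right.
The largest IE₁ among these belongs to Pb.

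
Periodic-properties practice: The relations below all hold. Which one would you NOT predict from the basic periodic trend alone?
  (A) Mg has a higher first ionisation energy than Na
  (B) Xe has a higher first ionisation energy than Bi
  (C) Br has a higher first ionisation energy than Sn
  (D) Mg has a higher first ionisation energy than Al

The general trend: first ionisation energy increases across a period and decreases down a group.
(A) Mg (period 3, group 2) vs Na (period 3, group 1): the stated order agrees with the simple trend.
(B) Xe (period 5, group 18) vs Bi (period 6, group 15): the stated order agrees with the simple trend.
(C) Br (period 4, group 17) vs Sn (period 5, group 14): the stated order agrees with the simple trend.
(D) Mg (period 3, group 2) vs Al (period 3, group 13): the stated order contradicts the simple trend.
The exception is (D): Al's single 3p electron is easier to remove than one from Mg's filled 3s².

(D)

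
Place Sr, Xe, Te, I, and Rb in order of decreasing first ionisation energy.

Rb is in period 5, group 1; Sr is in period 5, group 2; Te is in period 5, group 16; I is in period 5, group 17; Xe is in period 5, group 18.
Across a period the outer electron is held more tightly (higher IE₁); down a group it sits in a higher shell, more shielded, and comes off more easily.
All lie in period 5, so first ionization energy increases left to right.
So from highest to lowest: Xe > I > Te > Sr > Rb.

Xe > I > Te > Sr > Rb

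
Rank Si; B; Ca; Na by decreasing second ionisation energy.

After 1 electron has been removed, what remains? Si⁺ still has 3 valence electrons; B⁺ still has 2 valence electrons; Ca⁺ still has 1 valence electron; Na⁺ is the bare [Ne] core.
Breaking into a closed-shell core is much more expensive than removing a leftover valence electron — Na has the largest IE_2 here.
Valence configurations: Si⁺ [Ne]3s²3p¹, B⁺ [He]2s², Ca⁺ [Ar]4s¹.
Tabulated IE_2 (kJ/mol): Si 1577, B 2427, Ca 1145, Na 4562.
So the second ionization energies run Ca < Si < B < Na.

Na, B, Si, Ca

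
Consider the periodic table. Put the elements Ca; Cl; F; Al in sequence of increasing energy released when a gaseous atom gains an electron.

Ca, Al, F, Cl

Adding an electron releases more energy for atoms nearer the top right (short of the noble gases).
Neither a single period nor a single group — weigh both effects.
Al > Ca: both effects reinforce here, so Al is clearly the higher of the two.
F > Al: both effects reinforce here, so F is clearly the higher of the two.
Cl > F: this pair runs against the simple trend — see the exception note.
Note the exception: Cl has a higher electron affinity than F, contrary to the simple trend — F's small 2p subshell makes the incoming electron feel strong e⁻–e⁻ repulsion, so Cl actually releases more energy on gaining an electron.
For reference (kJ/mol): F 328, Al 42, Cl 349, Ca 2.
So from lowest to highest: Ca < Al < F < Cl.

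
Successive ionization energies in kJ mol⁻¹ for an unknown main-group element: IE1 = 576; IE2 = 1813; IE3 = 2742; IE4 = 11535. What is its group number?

Look for the largest jump between consecutive ionization energies: IE4/IE3 ≈ 4.2, far larger than any earlier ratio.
That jump marks the point where a core electron is being removed. So the atom has 3 valence electrons.
A main-group element with 3 valence electrons is in group 13.

Group 13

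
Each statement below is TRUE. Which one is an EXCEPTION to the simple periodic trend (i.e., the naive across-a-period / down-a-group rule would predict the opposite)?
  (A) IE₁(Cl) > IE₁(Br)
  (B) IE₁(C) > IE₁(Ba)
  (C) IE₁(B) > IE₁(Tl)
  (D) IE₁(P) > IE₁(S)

The general trend: IE₁ increases across a period and decreases down a group.
(A) Cl (period 3, group 17) vs Br (period 4, group 17): the stated order agrees with the simple trend.
(B) C (period 2, group 14) vs Ba (period 6, group 2): the stated order agrees with the simple trend.
(C) B (period 2, group 13) vs Tl (period 6, group 13): the stated order agrees with the simple trend.
(D) P (period 3, group 15) vs S (period 3, group 16): the stated order contradicts the simple trend.
The exception is (D): S (3p⁴) ionizes more easily than half-filled P (3p³) because the paired 3p electron in S is pushed out by e⁻–e⁻ repulsion.

(D)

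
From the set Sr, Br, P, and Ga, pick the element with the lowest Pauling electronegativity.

P is in period 3, group 15; Ga is in period 4, group 13; Br is in period 4, group 17; Sr is in period 5, group 2.
Smaller atoms with higher effective nuclear charge are more electronegative.
Here both period and group differ, so the two effects have to be weighed against each other.
Ga > Sr: both effects reinforce here, so Ga is clearly the higher of the two.
P > Ga: relative to Ga, both the across-period and down-group shifts push P's electronegativity up.
Br > P: the two effects oppose for this pair; the across-period effect wins (2.96 vs 2.19).
For reference (Pauling): P 2.19, Ga 1.81, Br 2.96, Sr 0.95.
The lowest Pauling electronegativity among these belongs to Sr.

Sr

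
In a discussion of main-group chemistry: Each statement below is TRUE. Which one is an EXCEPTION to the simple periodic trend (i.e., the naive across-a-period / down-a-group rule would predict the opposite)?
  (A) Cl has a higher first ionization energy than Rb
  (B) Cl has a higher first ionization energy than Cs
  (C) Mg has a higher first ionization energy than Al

The general trend: first ionization energy increases across a period and decreases down a group.
(A) Cl (period 3, group 17) vs Rb (period 5, group 1): the stated order agrees with the simple trend.
(B) Cl (period 3, group 17) vs Cs (period 6, group 1): the stated order agrees with the simple trend.
(C) Mg (period 3, group 2) vs Al (period 3, group 13): the stated order contradicts the simple trend.
The exception is (C): Al's single 3p electron is easier to remove than one from Mg's filled 3s².

(C)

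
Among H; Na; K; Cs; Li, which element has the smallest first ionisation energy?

Cs

H is in period 1, group 1; Li is in period 2, group 1; Na is in period 3, group 1; K is in period 4, group 1; Cs is in period 6, group 1.
First ionization energy rises across a period (greater Z_eff holds electrons more tightly) and falls down a group (valence electrons are farther from the nucleus).
All are in group 1, so first ionization energy increases up the group.
The smallest first ionisation energy among these belongs to Cs.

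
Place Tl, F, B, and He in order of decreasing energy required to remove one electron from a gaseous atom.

He > F > B > Tl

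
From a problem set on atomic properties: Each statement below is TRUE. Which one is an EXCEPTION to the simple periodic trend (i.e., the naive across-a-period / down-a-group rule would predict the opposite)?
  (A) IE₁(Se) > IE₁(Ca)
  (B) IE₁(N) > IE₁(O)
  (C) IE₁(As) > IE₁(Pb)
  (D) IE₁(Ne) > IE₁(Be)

(B)

The general trend: first ionisation energy increases across a period and decreases down a group.
(A) Se (period 4, group 16) vs Ca (period 4, group 2): the stated order agrees with the simple trend.
(B) N (period 2, group 15) vs O (period 2, group 16): the stated order contradicts the simple trend.
(C) As (period 4, group 15) vs Pb (period 6, group 14): the stated order agrees with the simple trend.
(D) Ne (period 2, group 18) vs Be (period 2, group 2): the stated order agrees with the simple trend.
The exception is (B): pairing an electron in O's 2p⁴ costs repulsion energy, so O ionizes more easily than half-filled N (2p³).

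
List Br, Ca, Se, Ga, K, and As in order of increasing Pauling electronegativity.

K, Ca, Ga, As, Se, Br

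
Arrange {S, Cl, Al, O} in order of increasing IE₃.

The third ionization energy removes an electron from the +2 ion. For each element: S²⁺ still has 4 valence electrons; Cl²⁺ still has 5 valence electrons; Al²⁺ still has 1 valence electron; O²⁺ still has 4 valence electrons.
All are still removing valence electrons, so compare the +2 ions as you would atoms: IE_3 generally rises across a period (higher Z_eff) and falls down a group (larger shell), subject to the usual subshell exceptions.
Valence configurations: S²⁺ [Ne]3s²3p², Cl²⁺ [Ne]3s²3p³, Al²⁺ [Ne]3s¹, O²⁺ [He]2s²2p².
Approximate IE_3 values (kJ/mol): S 3357, Cl 3822, Al 2745, O 5300.
Putting it together, IE_3: Al < S < Cl < O.

Al < S < Cl < O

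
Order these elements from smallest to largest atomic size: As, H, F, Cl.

Across a period the added protons contract the valence shell; down a group each new principal shell makes the atom larger.
Here both period and group differ, so the two effects have to be weighed against each other.
F > H: the two effects oppose for this pair; the down-group effect wins (64 vs 32 pm).
Cl > F: they share group 17; the group trend gives Cl the larger value.
As > Cl: relative to Cl, both the across-period and down-group shifts push As's atomic radius up.
Approximate values (pm): H 32, F 64, Cl 99, As 121.
So from smallest to largest: H < F < Cl < As.

H, F, Cl, As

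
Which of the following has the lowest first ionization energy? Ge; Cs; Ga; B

Cs

B is in period 2, group 13; Ga is in period 4, group 13; Ge is in period 4, group 14; Cs is in period 6, group 1.
Across a period the outer electron is held more tightly (higher IE₁); down a group it sits in a higher shell, more shielded, and comes off more easily.
Here both period and group differ, so the two effects have to be weighed against each other.
Ga > Cs: both effects reinforce here, so Ga is clearly the higher of the two.
Ge > Ga: Ge lies to the right of Ga in period 4, so the across-period effect alone puts Ge higher.
B > Ge: period and group pull opposite ways; the down-group shift dominates (801 vs 762 kJ/mol).
Approximate values (kJ/mol): B 801, Ga 579, Ge 762, Cs 376.
The lowest first ionization energy among these belongs to Cs.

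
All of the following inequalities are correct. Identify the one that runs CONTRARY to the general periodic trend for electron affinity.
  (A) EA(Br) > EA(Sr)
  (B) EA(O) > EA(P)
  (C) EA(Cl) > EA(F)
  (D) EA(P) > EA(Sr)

The general trend: electron affinity increases across a period and decreases down a group.
(A) Br (period 4, group 17) vs Sr (period 5, group 2): the stated order agrees with the simple trend.
(B) O (period 2, group 16) vs P (period 3, group 15): the stated order agrees with the simple trend.
(C) Cl (period 3, group 17) vs F (period 2, group 17): the stated order contradicts the simple trend.
(D) P (period 3, group 15) vs Sr (period 5, group 2): the stated order agrees with the simple trend.
The exception is (C): F's small 2p subshell makes the incoming electron feel strong e⁻–e⁻ repulsion, so Cl actually releases more energy on gaining an electron.

(C)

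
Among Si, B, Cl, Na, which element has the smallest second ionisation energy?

The second ionization energy removes an electron from the +1 ion. For each element: Si⁺ still has 3 valence electrons; B⁺ still has 2 valence electrons; Cl⁺ still has 6 valence electrons; Na⁺ is the bare [Ne] core.
Core electrons are held far more tightly than valence electrons, so Na tops the IE_2 order.
Valence configurations: Si⁺ [Ne]3s²3p¹, B⁺ [He]2s², Cl⁺ [Ne]3s²3p⁴.
The numbers (kJ/mol): Si 1577, B 2427, Cl 2298, Na 4562.
Putting it together, IE_2: Si < Cl < B < Na.

Si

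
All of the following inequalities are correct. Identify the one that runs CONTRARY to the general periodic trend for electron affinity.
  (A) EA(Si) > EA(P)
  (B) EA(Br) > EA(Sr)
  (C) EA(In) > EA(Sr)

(A)

The general trend: electron affinity increases across a period and decreases down a group.
(A) Si (period 3, group 14) vs P (period 3, group 15): the stated order contradicts the simple trend.
(B) Br (period 4, group 17) vs Sr (period 5, group 2): the stated order agrees with the simple trend.
(C) In (period 5, group 13) vs Sr (period 5, group 2): the stated order agrees with the simple trend.
The exception is (A): adding an electron to P's half-filled 3p³ is unfavourable, so Si (3p²) has the more exothermic EA.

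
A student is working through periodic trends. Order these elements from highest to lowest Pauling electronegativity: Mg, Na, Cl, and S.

Na is in period 3, group 1; Mg is in period 3, group 2; S is in period 3, group 16; Cl is in period 3, group 17.
EN rises left→right (higher Z_eff, smaller atoms) and falls top→bottom (larger, more shielded atoms).
All lie in period 3, so electronegativity increases left to right.
So from highest to lowest: Cl > S > Mg > Na.

Cl, S, Mg, Na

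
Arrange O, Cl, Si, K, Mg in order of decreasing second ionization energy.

O > K > Cl > Si > Mg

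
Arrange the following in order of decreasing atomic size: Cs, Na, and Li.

Cs > Na > Li

Li is in period 2, group 1; Na is in period 3, group 1; Cs is in period 6, group 1.
Radius decreases left→right (rising Z_eff, same n) and increases top→bottom (higher n).
All are in group 1, so atomic radius increases down the group.
So from largest to smallest: Cs > Na > Li.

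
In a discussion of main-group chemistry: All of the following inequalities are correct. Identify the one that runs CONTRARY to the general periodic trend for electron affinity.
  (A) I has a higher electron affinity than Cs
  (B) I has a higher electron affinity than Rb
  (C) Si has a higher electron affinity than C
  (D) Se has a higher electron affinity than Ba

(C)

The general trend: electron affinity increases across a period and decreases down a group.
(A) I (period 5, group 17) vs Cs (period 6, group 1): the stated order agrees with the simple trend.
(B) I (period 5, group 17) vs Rb (period 5, group 1): the stated order agrees with the simple trend.
(C) Si (period 3, group 14) vs C (period 2, group 14): the stated order contradicts the simple trend.
(D) Se (period 4, group 16) vs Ba (period 6, group 2): the stated order agrees with the simple trend.
The exception is (C): Si's larger, more diffuse 3p orbitals accept an added electron slightly more readily than C's compact 2p.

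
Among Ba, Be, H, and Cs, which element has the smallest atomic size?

H is in period 1, group 1; Be is in period 2, group 2; Cs is in period 6, group 1; Ba is in period 6, group 2.
Atomic radius shrinks across a period as nuclear charge pulls the same shell inward, and grows down a group as new shells are added.
Neither a single period nor a single group — weigh both effects.
Be > H: period and group pull opposite ways; the down-group shift dominates (102 vs 32 pm).
Ba > Be: they share group 2; the group trend gives Ba the larger value.
Cs > Ba: both are in period 6; the period trend gives Cs the larger value.
Approximate values (pm): H 32, Be 102, Cs 232, Ba 196.
The smallest atomic size among these belongs to H.

H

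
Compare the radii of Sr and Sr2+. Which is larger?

Forming Sr2+ removes 2 electrons from Sr. Fewer electrons for the same nuclear charge means less shielding and a higher Z_eff on the remaining electrons, and for main-group metals the entire outer shell is lost.
A cation is smaller than its parent atom: Sr2+ < Sr.

Sr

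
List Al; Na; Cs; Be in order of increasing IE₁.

Cs, Na, Al, Be

Be is in period 2, group 2; Na is in period 3, group 1; Al is in period 3, group 13; Cs is in period 6, group 1.
IE₁ increases left→right with effective nuclear charge and decreases top→bottom as the valence shell moves farther out.
These span different periods and groups, so the two trends combine.
Na > Cs: they share group 1; the group trend gives Na the larger value.
Al > Na: Al lies to the right of Na in period 3, so the across-period effect alone puts Al higher.
Be > Al: the two effects oppose for this pair; the down-group effect wins (900 vs 578 kJ/mol).
For reference (kJ/mol): Be 900, Na 496, Al 578, Cs 376.
So from lowest to highest: Cs < Na < Al < Be.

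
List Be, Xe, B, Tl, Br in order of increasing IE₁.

Tl < B < Be < Br < Xe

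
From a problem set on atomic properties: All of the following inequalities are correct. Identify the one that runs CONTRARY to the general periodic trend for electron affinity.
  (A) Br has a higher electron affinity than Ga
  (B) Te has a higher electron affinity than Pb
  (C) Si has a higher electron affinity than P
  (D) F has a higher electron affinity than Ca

(C)

The general trend: electron affinity increases across a period and decreases down a group.
(A) Br (period 4, group 17) vs Ga (period 4, group 13): the stated order agrees with the simple trend.
(B) Te (period 5, group 16) vs Pb (period 6, group 14): the stated order agrees with the simple trend.
(C) Si (period 3, group 14) vs P (period 3, group 15): the stated order contradicts the simple trend.
(D) F (period 2, group 17) vs Ca (period 4, group 2): the stated order agrees with the simple trend.
The exception is (C): adding an electron to P's half-filled 3p³ is unfavourable, so Si (3p²) has the more exothermic EA.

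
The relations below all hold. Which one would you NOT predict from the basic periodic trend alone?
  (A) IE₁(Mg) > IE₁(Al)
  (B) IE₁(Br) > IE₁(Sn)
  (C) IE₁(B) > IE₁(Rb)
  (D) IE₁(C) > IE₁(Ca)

(A)

The general trend: first ionisation energy increases across a period and decreases down a group.
(A) Mg (period 3, group 2) vs Al (period 3, group 13): the stated order contradicts the simple trend.
(B) Br (period 4, group 17) vs Sn (period 5, group 14): the stated order agrees with the simple trend.
(C) B (period 2, group 13) vs Rb (period 5, group 1): the stated order agrees with the simple trend.
(D) C (period 2, group 14) vs Ca (period 4, group 2): the stated order agrees with the simple trend.
The exception is (A): Al's single 3p electron is easier to remove than one from Mg's filled 3s².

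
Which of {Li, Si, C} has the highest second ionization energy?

The second ionization energy removes an electron from the +1 ion. For each element: Li⁺ is the bare [He] core; Si⁺ still has 3 valence electrons; C⁺ still has 3 valence electrons.
Pulling an electron out of a noble-gas core costs far more than removing a remaining valence electron, so Li sits at the high end of IE_2.
Valence configurations: Si⁺ [Ne]3s²3p¹, C⁺ [He]2s²2p¹.
Tabulated IE_2 (kJ/mol): Li 7298, Si 1577, C 2353.
Putting it together, IE_2: Si < C < Li.

Li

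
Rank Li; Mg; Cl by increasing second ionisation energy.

Mg, Cl, Li

After 1 electron has been removed, what remains? Li⁺ is the bare [He] core; Mg⁺ still has 1 valence electron; Cl⁺ still has 6 valence electrons.
Core electrons are held far more tightly than valence electrons, so Li tops the IE_2 order.
Valence configurations: Mg⁺ [Ne]3s¹, Cl⁺ [Ne]3s²3p⁴.
The numbers (kJ/mol): Li 7298, Mg 1451, Cl 2298.
So the second ionization energies run Mg < Cl < Li.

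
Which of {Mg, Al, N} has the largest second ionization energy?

IE_2 is the cost of taking one more electron from the +1 cation: Mg⁺ still has 1 valence electron; Al⁺ still has 2 valence electrons; N⁺ still has 4 valence electrons.
All are still removing valence electrons, so compare the +1 ions as you would atoms: IE_2 generally rises across a period (higher Z_eff) and falls down a group (larger shell), subject to the usual subshell exceptions.
Valence configurations: Mg⁺ [Ne]3s¹, Al⁺ [Ne]3s², N⁺ [He]2s²2p².
Tabulated IE_2 (kJ/mol): Mg 1451, Al 1817, N 2856.
Putting it together, IE_2: Mg < Al < N.

N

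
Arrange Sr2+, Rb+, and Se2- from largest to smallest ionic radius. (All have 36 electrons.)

All of these have 36 electrons, so size is governed by nuclear charge alone: the more protons, the stronger the pull on the same electron cloud, and the smaller the ion.
Nuclear charges: Sr2+ (Z=38), Rb+ (Z=37), Se2- (Z=34).
Largest to smallest: Se2- > Rb+ > Sr2+.

Se2- > Rb+ > Sr2+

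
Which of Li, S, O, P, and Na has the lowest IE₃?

P

Consider each +2 ion: Li²⁺ is already 1 electron into the core; S²⁺ still has 4 valence electrons; O²⁺ still has 4 valence electrons; P²⁺ still has 3 valence electrons; Na²⁺ is already 1 electron into the core.
Core electrons are held far more tightly than valence electrons, so Na and Li top the IE_3 order.
Valence configurations: S²⁺ [Ne]3s²3p², O²⁺ [He]2s²2p², P²⁺ [Ne]3s²3p¹.
Tabulated IE_3 (kJ/mol): Li 11815, S 3357, O 5300, P 2914, Na 6910.
Putting it together, IE_3: P < S < O < Na < Li.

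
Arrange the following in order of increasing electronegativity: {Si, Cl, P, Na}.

Na < Si < P < Cl

Smaller atoms with higher effective nuclear charge are more electronegative.
All lie in period 3, so electronegativity increases left to right.
So from lowest to highest: Na < Si < P < Cl.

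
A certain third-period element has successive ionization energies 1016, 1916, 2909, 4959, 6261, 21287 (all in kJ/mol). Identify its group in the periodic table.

Look for the largest jump between consecutive ionization energies: IE6/IE5 ≈ 3.4, far larger than any earlier ratio.
That jump marks the point where a core electron is being removed. So the atom has 5 valence electrons.
A main-group element with 5 valence electrons is in group 15.

Group 15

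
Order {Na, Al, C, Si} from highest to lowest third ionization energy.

Na, C, Si, Al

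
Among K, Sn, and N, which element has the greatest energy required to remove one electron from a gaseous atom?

N

N is in period 2, group 15; K is in period 4, group 1; Sn is in period 5, group 14.
IE₁ increases left→right with effective nuclear charge and decreases top→bottom as the valence shell moves farther out.
Neither a single period nor a single group — weigh both effects.
Sn > K: period and group pull opposite ways; the across-period shift dominates (709 vs 419 kJ/mol).
N > Sn: both effects reinforce here, so N is clearly the higher of the two.
Tabulated first ionization energy (kJ/mol): N 1402, K 419, Sn 709.
The greatest energy required to remove one electron from a gaseous atom among these belongs to N.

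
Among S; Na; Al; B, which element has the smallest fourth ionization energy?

The fourth ionization energy removes an electron from the +3 ion. For each element: S³⁺ still has 3 valence electrons; Na³⁺ is already 2 electrons into the core; Al³⁺ is the bare [Ne] core; B³⁺ is the bare [He] core.
Breaking into a closed-shell core is much more expensive than removing a leftover valence electron — Na, Al and B have the largest IE_4 here.
Approximate IE_4 values (kJ/mol): S 4556, Na 9543, Al 11577, B 25026.
So the fourth ionization energies run S < Na < Al < B.

S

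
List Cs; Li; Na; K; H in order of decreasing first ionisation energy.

H, Li, Na, K, Cs

H is in period 1, group 1; Li is in period 2, group 1; Na is in period 3, group 1; K is in period 4, group 1; Cs is in period 6, group 1.
Across a period the outer electron is held more tightly (higher IE₁); down a group it sits in a higher shell, more shielded, and comes off more easily.
All are in group 1, so first ionization energy increases up the group.
So from highest to lowest: H > Li > Na > K > Cs.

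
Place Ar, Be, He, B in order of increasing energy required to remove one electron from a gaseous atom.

First ionization energy rises across a period (greater Z_eff holds electrons more tightly) and falls down a group (valence electrons are farther from the nucleus).
Neither a single period nor a single group — weigh both effects.
Be > B: this pair runs against the simple trend — see the exception note.
Ar > Be: the two effects oppose for this pair; the across-period effect wins (1521 vs 900 kJ/mol).
He > Ar: He sits above Ar in group 18, so the down-group effect alone puts He higher.
Note the exception: Be has a higher first ionization energy than B, contrary to the simple trend — removing B's lone 2p electron is easier than breaking Be's filled 2s².
For reference (kJ/mol): He 2372, Be 900, B 801, Ar 1521.
So from lowest to highest: B < Be < Ar < He.

B, Be, Ar, He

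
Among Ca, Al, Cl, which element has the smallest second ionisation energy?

Ca

After 1 electron has been removed, what remains? Ca⁺ still has 1 valence electron; Al⁺ still has 2 valence electrons; Cl⁺ still has 6 valence electrons.
All are still removing valence electrons, so compare the +1 ions as you would atoms: IE_2 generally rises across a period (higher Z_eff) and falls down a group (larger shell), subject to the usual subshell exceptions.
Valence configurations: Ca⁺ [Ar]4s¹, Al⁺ [Ne]3s², Cl⁺ [Ne]3s²3p⁴.
Tabulated IE_2 (kJ/mol): Ca 1145, Al 1817, Cl 2298.
Overall IE_2 order: Ca < Al < Cl.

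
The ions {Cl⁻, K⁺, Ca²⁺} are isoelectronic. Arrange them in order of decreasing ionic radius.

All of these have 18 electrons, so size is governed by nuclear charge alone: the more protons, the stronger the pull on the same electron cloud, and the smaller the ion.
Nuclear charges: Ca²⁺ (Z=20), K⁺ (Z=19), Cl⁻ (Z=17).
Largest to smallest: Cl⁻ > K⁺ > Ca²⁺.

Cl⁻, K⁺, Ca²⁺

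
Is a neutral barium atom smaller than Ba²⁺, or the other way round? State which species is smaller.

Forming Ba²⁺ removes 2 electrons from Ba. Fewer electrons for the same nuclear charge means less shielding and a higher Z_eff on the remaining electrons, and for main-group metals the entire outer shell is lost.
A cation is smaller than its parent atom: Ba²⁺ < Ba.

Ba²⁺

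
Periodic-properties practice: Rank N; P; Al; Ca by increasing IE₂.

The second ionization energy removes an electron from the +1 ion. For each element: N⁺ still has 4 valence electrons; P⁺ still has 4 valence electrons; Al⁺ still has 2 valence electrons; Ca⁺ still has 1 valence electron.
All are still removing valence electrons, so compare the +1 ions as you would atoms: IE_2 generally rises across a period (higher Z_eff) and falls down a group (larger shell), subject to the usual subshell exceptions.
Valence configurations: N⁺ [He]2s²2p², P⁺ [Ne]3s²3p², Al⁺ [Ne]3s², Ca⁺ [Ar]4s¹.
Tabulated IE_2 (kJ/mol): N 2856, P 1907, Al 1817, Ca 1145.
Putting it together, IE_2: Ca < Al < P < N.

Ca < Al < P < N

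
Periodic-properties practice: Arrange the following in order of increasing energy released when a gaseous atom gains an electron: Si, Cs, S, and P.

Cs < P < Si < S

Si is in period 3, group 14; P is in period 3, group 15; S is in period 3, group 16; Cs is in period 6, group 1.
EA tends to increase across a period and decrease down a group, though the pattern is less regular than for IE or radius.
These span different periods and groups, so the two trends combine.
P > Cs: both effects reinforce here, so P is clearly the higher of the two.
Si > P: this pair runs against the simple trend — see the exception note.
S > Si: both are in period 3; the period trend gives S the larger value.
Note the exception: Si has a higher electron affinity than P, contrary to the simple trend — adding an electron to P's half-filled 3p³ is unfavourable, so Si (3p²) has the more exothermic EA.
For reference (kJ/mol): Si 134, P 72, S 200, Cs 46.
So from lowest to highest: Cs < P < Si < S.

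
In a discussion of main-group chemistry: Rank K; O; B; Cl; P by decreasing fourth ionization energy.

B > O > K > Cl > P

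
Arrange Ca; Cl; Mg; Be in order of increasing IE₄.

Cl < Ca < Mg < Be

After 3 electrons have been removed, what remains? Ca³⁺ is already 1 electron into the core; Cl³⁺ still has 4 valence electrons; Mg³⁺ is already 1 electron into the core; Be³⁺ is already 1 electron into the core.
Core electrons are held far more tightly than valence electrons, so Ca, Mg and Be top the IE_4 order.
Approximate IE_4 values (kJ/mol): Ca 6491, Cl 5159, Mg 10543, Be 21007.
So the fourth ionization energies run Cl < Ca < Mg < Be.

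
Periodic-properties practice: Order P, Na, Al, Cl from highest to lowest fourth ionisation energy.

Al > Na > Cl > P

Consider each +3 ion: P³⁺ still has 2 valence electrons; Na³⁺ is already 2 electrons into the core; Al³⁺ is the bare [Ne] core; Cl³⁺ still has 4 valence electrons.
Breaking into a closed-shell core is much more expensive than removing a leftover valence electron — Na and Al have the largest IE_4 here.
Valence configurations: P³⁺ [Ne]3s², Cl³⁺ [Ne]3s²3p².
Approximate IE_4 values (kJ/mol): P 4964, Na 9543, Al 11577, Cl 5159.
Overall IE_4 order: P < Cl < Na < Al.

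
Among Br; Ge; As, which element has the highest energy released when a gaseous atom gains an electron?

Br

Ge is in period 4, group 14; As is in period 4, group 15; Br is in period 4, group 17.
Electron affinity generally becomes more exothermic across a period toward the halogens and less exothermic down a group.
All lie in period 4; the across-period trend (electron affinity increases left to right) applies, with the exception below.
Note the exception: Ge has a higher electron affinity than As, contrary to the simple trend — adding an electron to As's half-filled 4p³ is unfavourable, so Ge (4p²) has the more exothermic EA.
Approximate values (kJ/mol): Ge 119, As 78, Br 325.
The highest energy released when a gaseous atom gains an electron among these belongs to Br.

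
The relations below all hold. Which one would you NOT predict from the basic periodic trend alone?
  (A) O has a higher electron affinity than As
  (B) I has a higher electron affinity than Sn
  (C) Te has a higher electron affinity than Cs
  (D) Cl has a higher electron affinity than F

(D)

The general trend: electron affinity increases across a period and decreases down a group.
(A) O (period 2, group 16) vs As (period 4, group 15): the stated order agrees with the simple trend.
(B) I (period 5, group 17) vs Sn (period 5, group 14): the stated order agrees with the simple trend.
(C) Te (period 5, group 16) vs Cs (period 6, group 1): the stated order agrees with the simple trend.
(D) Cl (period 3, group 17) vs F (period 2, group 17): the stated order contradicts the simple trend.
The exception is (D): F's small 2p subshell makes the incoming electron feel strong e⁻–e⁻ repulsion, so Cl actually releases more energy on gaining an electron.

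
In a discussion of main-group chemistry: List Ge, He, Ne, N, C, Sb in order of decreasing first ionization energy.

He is in period 1, group 18; C is in period 2, group 14; N is in period 2, group 15; Ne is in period 2, group 18; Ge is in period 4, group 14; Sb is in period 5, group 15.
Across a period the outer electron is held more tightly (higher IE₁); down a group it sits in a higher shell, more shielded, and comes off more easily.
Here both period and group differ, so the two effects have to be weighed against each other.
Sb > Ge: the two effects oppose for this pair; the across-period effect wins (831 vs 762 kJ/mol).
C > Sb: the two effects oppose for this pair; the down-group effect wins (1086 vs 831 kJ/mol).
N > C: both are in period 2; the period trend gives N the larger value.
Ne > N: both are in period 2; the period trend gives Ne the larger value.
He > Ne: they share group 18; the group trend gives He the larger value.
Approximate values (kJ/mol): He 2372, C 1086, N 1402, Ne 2081, Ge 762, Sb 831.
So from highest to lowest: He > Ne > N > C > Sb > Ge.

He > Ne > N > C > Sb > Ge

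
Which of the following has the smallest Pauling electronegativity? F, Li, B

Li

Li is in period 2, group 1; B is in period 2, group 13; F is in period 2, group 17.
Smaller atoms with higher effective nuclear charge are more electronegative.
All lie in period 2, so electronegativity increases left to right.
The smallest Pauling electronegativity among these belongs to Li.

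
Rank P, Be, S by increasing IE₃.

After 2 electrons have been removed, what remains? P²⁺ still has 3 valence electrons; Be²⁺ is the bare [He] core; S²⁺ still has 4 valence electrons.
Pulling an electron out of a noble-gas core costs far more than removing a remaining valence electron, so Be sits at the high end of IE_3.
Valence configurations: P²⁺ [Ne]3s²3p¹, S²⁺ [Ne]3s²3p².
Tabulated IE_3 (kJ/mol): P 2914, Be 14849, S 3357.
Overall IE_3 order: P < S < Be.

P < S < Be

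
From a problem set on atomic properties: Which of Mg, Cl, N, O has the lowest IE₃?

Cl

After 2 electrons have been removed, what remains? Mg²⁺ is the bare [Ne] core; Cl²⁺ still has 5 valence electrons; N²⁺ still has 3 valence electrons; O²⁺ still has 4 valence electrons.
Core electrons are held far more tightly than valence electrons, so Mg tops the IE_3 order.
Valence configurations: Cl²⁺ [Ne]3s²3p³, N²⁺ [He]2s²2p¹, O²⁺ [He]2s²2p².
Tabulated IE_3 (kJ/mol): Mg 7733, Cl 3822, N 4578, O 5300.
So the third ionization energies run Cl < N < O < Mg.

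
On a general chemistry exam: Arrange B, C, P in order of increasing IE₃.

The third ionization energy removes an electron from the +2 ion. For each element: B²⁺ still has 1 valence electron; C²⁺ still has 2 valence electrons; P²⁺ still has 3 valence electrons.
All are still removing valence electrons, so compare the +2 ions as you would atoms: IE_3 generally rises across a period (higher Z_eff) and falls down a group (larger shell), subject to the usual subshell exceptions.
Valence configurations: B²⁺ [He]2s¹, C²⁺ [He]2s², P²⁺ [Ne]3s²3p¹.
The numbers (kJ/mol): B 3660, C 4620, P 2914.
So the third ionization energies run P < B < C.

P < B < C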